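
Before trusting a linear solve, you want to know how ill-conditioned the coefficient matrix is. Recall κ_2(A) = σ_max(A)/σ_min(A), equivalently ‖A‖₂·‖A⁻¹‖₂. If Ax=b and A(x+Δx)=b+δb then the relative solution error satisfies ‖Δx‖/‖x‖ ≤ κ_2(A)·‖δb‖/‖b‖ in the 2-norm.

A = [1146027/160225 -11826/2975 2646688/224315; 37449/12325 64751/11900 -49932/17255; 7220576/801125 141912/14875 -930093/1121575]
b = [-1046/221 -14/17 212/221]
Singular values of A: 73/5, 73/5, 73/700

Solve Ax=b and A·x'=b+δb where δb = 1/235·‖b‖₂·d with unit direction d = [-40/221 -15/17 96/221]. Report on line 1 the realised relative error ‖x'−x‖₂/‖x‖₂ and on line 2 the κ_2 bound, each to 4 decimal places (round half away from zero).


from the listed singular values, σ₁ = 73/5, σ_n = 73/700
condition number: (73/5) ÷ (73/700) = 140.0000
bound on ‖Δx‖/‖x‖: κ·ε = 140.0000·1/235 = 0.5957
solve Ax = b  →  x = [-11.2395 11.6164 10.3259]
2-norm of b is 4.8990; of x, 19.1805
δb = ε·‖b‖·d = [-0.0038 -0.0184 0.0091]; solving A·Δx = δb gives ‖Δx‖ = 0.1999
dividing the unrounded norms, ‖Δx‖/‖x‖ = 0.0104
so the bound overstates the realised error by a factor of ≈ 57.1621 (computed from the unrounded values)

0.0104
0.5957


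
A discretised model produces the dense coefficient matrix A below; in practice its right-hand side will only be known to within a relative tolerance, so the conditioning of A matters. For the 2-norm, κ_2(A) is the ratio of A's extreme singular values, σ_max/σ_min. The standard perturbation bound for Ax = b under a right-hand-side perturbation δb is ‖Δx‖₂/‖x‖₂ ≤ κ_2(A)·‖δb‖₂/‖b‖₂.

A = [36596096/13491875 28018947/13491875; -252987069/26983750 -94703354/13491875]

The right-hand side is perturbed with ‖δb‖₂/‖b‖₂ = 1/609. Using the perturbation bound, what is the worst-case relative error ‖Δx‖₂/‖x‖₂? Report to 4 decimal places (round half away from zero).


0.5671

form AᵀA = [110975286481561/1164996422500 20807593681113/291249105625; 20807593681113/291249105625 15606058639741/291249105625] with trace 6935980841621/46599856900 and determinant 346146025/1863994276
char-poly roots: 3721/25 and 2325625/1863994276
κ = σ_max/σ_min = (61/5)/(1525/43174) = 345.3920
worst-case relative error ≤ 345.3920 × 1/609 = 0.5671


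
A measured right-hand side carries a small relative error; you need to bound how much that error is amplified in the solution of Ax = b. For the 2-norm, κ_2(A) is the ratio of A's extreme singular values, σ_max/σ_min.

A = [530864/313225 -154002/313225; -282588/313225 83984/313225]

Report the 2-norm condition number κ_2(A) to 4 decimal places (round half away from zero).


M = AᵀA = [250292432/67896125 -73001376/67896125; -73001376/67896125 21294068/67896125]. tr(M)=2172692/543169, det(M)=64/543169
char-poly roots: 4 and 16/543169
σ_max=√4=2, σ_min=√(16/543169)=(4/737) → κ = 368.5000

368.5000


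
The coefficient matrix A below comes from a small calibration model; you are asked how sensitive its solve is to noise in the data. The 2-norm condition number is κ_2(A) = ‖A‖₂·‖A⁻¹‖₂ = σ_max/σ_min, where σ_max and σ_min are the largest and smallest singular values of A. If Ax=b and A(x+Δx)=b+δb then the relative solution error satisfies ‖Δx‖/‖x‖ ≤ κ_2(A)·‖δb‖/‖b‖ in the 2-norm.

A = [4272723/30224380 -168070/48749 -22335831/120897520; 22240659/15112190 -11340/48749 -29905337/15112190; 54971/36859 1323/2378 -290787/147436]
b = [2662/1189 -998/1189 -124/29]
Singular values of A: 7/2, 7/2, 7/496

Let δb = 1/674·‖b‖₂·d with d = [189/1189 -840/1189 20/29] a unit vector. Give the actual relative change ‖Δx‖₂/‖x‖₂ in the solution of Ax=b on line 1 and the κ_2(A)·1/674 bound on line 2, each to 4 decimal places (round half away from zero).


0.0036
0.3680

from the listed singular values, σ₁ = 7/2, σ_n = 7/496
κ = σ_max/σ_min = (7/2)/(7/496) = 248.0000
bound on ‖Δx‖/‖x‖: κ·ε = 248.0000·1/674 = 0.3680
solve Ax = b  →  x = [-113.9652 -0.8084 -84.2369]
‖b‖ = 4.8990, ‖x‖ = 141.7200
with δb = [0.0012 -0.0051 0.0050], A·Δx = δb → ‖Δx‖ = 0.5150
dividing the unrounded norms, ‖Δx‖/‖x‖ = 0.0036
so the bound overstates the realised error by a factor of ≈ 101.2497 (computed from the unrounded values)


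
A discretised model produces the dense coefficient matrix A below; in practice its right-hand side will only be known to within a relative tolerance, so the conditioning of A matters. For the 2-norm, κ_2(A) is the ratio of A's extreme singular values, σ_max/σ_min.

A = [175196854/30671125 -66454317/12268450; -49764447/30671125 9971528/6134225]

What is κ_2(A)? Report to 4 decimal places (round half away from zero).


form AᵀA = [53072700538741/1505148654025 -10108033941159/301029730805; -10108033941159/301029730805 7702242768889/240823784644] with trace 481387480829/7158852100 and determinant 70644025/286354084
solving λ² − 481387480829/7158852100·λ + 70644025/286354084 = 0 gives λ = 1681/25, 1050625/286354084
σ_max=√(1681/25)=(41/5), σ_min=√(1050625/286354084)=(1025/16922) → κ = 135.3760

135.3760


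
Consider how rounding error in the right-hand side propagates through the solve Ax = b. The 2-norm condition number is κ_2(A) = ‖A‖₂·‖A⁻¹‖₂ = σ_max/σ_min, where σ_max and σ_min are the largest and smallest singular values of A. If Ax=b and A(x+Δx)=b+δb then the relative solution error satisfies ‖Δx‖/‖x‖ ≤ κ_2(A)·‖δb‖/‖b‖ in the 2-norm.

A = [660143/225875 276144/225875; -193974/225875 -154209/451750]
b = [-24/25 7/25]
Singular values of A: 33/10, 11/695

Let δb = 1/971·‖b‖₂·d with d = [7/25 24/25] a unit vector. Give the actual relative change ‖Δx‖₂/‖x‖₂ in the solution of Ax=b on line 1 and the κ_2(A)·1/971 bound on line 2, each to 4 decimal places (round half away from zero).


0.2147
0.2147

σ_max = 33/10, σ_min = 11/695
condition number: (33/10) ÷ (11/695) = 208.5000
perturbation bound = 208.5000·1/971 = 0.2147
solve Ax = b  →  x = [-0.2797 -0.1166]
‖b‖ = 1.0000, ‖x‖ = 0.3030
re-solving with b+δb shifts x by Δx of norm 0.0651
relative error = 0.2147
so the bound is sharp here: realised error equals the bound


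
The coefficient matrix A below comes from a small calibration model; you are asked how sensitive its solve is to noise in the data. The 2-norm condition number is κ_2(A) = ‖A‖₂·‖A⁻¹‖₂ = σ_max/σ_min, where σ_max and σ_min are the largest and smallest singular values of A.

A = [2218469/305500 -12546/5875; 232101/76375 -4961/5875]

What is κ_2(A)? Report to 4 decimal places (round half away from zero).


188.0000

M = AᵀA = [34222122433/552250000 -1247643243/69031250; -1247643243/69031250 182013637/34515625]. tr(M)=11882989/176720, det(M)=2825761/22090000
char-poly roots: 1681/25 and 1681/883600
κ_2(A) = √(λ_max/λ_min) = √((1681/25) / (1681/883600)) = 188.0000


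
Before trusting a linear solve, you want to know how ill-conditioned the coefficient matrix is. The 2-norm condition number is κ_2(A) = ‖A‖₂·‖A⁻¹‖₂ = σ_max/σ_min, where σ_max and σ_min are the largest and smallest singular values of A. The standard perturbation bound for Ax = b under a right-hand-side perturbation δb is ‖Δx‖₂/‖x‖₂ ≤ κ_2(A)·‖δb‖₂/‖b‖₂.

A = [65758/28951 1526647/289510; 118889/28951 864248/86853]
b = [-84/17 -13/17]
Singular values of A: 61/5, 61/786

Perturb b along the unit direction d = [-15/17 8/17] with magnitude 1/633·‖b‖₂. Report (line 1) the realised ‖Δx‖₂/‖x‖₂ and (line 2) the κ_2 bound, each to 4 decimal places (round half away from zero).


largest singular value 61/5, smallest 61/786
condition number: (61/5) ÷ (61/786) = 157.2000
perturbation bound = 157.2000·1/633 = 0.2483
solve Ax = b  →  x = [-47.6709 19.5965]
2-norm of b is 5.0000; of x, 51.5416
re-solving with b+δb shifts x by Δx of norm 0.1018
dividing the unrounded norms, ‖Δx‖/‖x‖ = 0.0020
so the bound overstates the realised error by a factor of ≈ 125.7614 (computed from the unrounded values)

0.0020
0.2483


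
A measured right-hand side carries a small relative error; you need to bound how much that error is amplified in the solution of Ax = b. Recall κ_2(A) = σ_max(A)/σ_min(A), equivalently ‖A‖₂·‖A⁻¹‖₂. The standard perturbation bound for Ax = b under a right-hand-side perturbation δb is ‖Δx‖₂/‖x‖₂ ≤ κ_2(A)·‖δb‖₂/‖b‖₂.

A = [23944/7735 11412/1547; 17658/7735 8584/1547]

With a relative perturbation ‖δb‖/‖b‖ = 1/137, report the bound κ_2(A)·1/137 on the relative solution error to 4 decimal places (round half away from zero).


2.1715

AᵀA = [35404804/2393209 84965040/2393209; 84965040/2393209 203918800/2393209]; tr = 1416116/14161, det = 1600/14161
solving λ² − 1416116/14161·λ + 1600/14161 = 0 gives λ = 100, 16/14161
κ = σ_max/σ_min = 10/(4/119) = 297.5000
κ_2(A)·‖δb‖/‖b‖ = 2.1715


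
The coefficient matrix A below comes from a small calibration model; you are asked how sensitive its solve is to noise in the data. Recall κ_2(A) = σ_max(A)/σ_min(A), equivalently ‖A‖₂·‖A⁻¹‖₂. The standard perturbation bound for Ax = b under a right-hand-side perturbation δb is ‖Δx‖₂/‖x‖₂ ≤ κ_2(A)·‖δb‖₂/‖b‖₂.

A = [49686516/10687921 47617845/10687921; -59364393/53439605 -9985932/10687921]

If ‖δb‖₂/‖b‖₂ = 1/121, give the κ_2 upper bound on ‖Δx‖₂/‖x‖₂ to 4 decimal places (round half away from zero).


form AᵀA = [38811944058129/1698864594025 7390025508096/339772918805; 7390025508096/339772918805 1408196311929/67954583761] with trace 88010525394/2020053025 and determinant 29648025/80802121
char-poly roots: 1089/25 and 680625/80802121
σ_max=√(1089/25)=(33/5), σ_min=√(680625/80802121)=(825/8989) → κ = 71.9120
bound on ‖Δx‖/‖x‖: κ·ε = 71.9120·1/121 = 0.5943

0.5943


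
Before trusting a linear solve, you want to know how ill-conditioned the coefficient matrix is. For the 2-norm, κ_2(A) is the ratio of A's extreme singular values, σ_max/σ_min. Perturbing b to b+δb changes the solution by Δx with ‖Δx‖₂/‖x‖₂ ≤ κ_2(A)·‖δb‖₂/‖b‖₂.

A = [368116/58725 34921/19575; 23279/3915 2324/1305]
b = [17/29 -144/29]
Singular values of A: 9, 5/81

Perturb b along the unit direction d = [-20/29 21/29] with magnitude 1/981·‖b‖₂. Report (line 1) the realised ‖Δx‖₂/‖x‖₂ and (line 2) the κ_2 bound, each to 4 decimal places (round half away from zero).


0.0013
0.1486

σ_max = 9, σ_min = 5/81
κ = σ_max/σ_min = 9/(5/81) = 145.8000
κ_2(A)·‖δb‖/‖b‖ = 0.1486
solve Ax = b  →  x = [17.8240 -62.3013]
2-norm of b is 5.0000; of x, 64.8009
re-solving with b+δb shifts x by Δx of norm 0.0826
relative error = 0.0013
so the bound overstates the realised error by a factor of ≈ 116.6415 (computed from the unrounded values)


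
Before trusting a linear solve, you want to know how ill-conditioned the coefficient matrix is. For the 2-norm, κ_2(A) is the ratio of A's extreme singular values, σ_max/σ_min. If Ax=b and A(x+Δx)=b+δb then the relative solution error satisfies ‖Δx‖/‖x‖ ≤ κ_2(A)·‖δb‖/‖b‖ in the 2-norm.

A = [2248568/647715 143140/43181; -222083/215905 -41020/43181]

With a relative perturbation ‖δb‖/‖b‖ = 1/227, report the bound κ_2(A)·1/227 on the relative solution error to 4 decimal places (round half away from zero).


0.9839

form AᵀA = [219997831225/16781388849 69837911500/5593796283; 69837911500/5593796283 22171700000/1864598761] with trace 498862225/19954089 and determinant 250000/19954089
λ_max, λ_min = (498862225/19954089 ± √248843565442950625/398165667819921)/2 = 25, 10000/19954089
so κ_2 = √(25 / (10000/19954089)) = 223.3500
bound on ‖Δx‖/‖x‖: κ·ε = 223.3500·1/227 = 0.9839


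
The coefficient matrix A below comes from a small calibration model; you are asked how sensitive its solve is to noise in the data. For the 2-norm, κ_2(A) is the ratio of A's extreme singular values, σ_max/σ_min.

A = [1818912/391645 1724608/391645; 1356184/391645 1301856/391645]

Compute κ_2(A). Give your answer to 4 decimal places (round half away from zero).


M = AᵀA = [205907036224/6135432241 196098658560/6135432241; 196098658560/6135432241 186764071936/6135432241]. tr(M)=466909760/7295401, det(M)=262144/7295401
λ_max, λ_min = (466909760/7295401 ± √217997074200858624/53222875750801)/2 = 64, 4096/7295401
so κ_2 = √(64 / (4096/7295401)) = 337.6250

337.6250


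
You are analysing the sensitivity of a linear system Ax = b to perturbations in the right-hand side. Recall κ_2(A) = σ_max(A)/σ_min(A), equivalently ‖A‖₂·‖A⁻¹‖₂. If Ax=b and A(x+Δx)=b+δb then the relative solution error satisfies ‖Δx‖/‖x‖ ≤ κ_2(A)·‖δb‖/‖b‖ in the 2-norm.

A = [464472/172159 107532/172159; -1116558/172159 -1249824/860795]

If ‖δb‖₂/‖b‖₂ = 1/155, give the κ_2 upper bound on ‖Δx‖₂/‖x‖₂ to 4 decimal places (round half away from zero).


form AᵀA = [8653467492/175377049 9735082848/876885245; 9735082848/876885245 10953481104/4384426225] with trace 135211284/2608225 and determinant 46656/2608225
eigenvalues of AᵀA: λ = (tr ± √(tr²−4·det))/2 = 1296/25, 36/104329
σ_max=√(1296/25)=(36/5), σ_min=√(36/104329)=(6/323) → κ = 387.6000
κ_2(A)·‖δb‖/‖b‖ = 2.5006

2.5006


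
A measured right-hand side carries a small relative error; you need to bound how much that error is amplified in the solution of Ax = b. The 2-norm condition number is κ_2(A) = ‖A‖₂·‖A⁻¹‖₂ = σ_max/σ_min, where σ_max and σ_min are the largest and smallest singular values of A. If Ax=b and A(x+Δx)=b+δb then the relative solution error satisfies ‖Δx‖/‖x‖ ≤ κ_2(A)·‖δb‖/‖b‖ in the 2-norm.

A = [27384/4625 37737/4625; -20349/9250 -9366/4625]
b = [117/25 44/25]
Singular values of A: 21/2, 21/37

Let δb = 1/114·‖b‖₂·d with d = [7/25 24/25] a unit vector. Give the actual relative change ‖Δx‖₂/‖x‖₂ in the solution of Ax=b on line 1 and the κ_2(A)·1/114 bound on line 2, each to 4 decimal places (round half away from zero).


σ_max = 21/2, σ_min = 21/37
condition number: (21/2) ÷ (21/37) = 18.5000
bound on ‖Δx‖/‖x‖: κ·ε = 18.5000·1/114 = 0.1623
solve Ax = b  →  x = [-4.0000 3.4762]
‖b‖₂ = 5.0000 and ‖x‖₂ = 5.2994
with δb = [0.0123 0.0421], A·Δx = δb → ‖Δx‖ = 0.0773
realised ‖Δx‖/‖x‖ = 0.0146
so the bound overstates the realised error by a factor of ≈ 11.1288 (computed from the unrounded values)

0.0146
0.1623


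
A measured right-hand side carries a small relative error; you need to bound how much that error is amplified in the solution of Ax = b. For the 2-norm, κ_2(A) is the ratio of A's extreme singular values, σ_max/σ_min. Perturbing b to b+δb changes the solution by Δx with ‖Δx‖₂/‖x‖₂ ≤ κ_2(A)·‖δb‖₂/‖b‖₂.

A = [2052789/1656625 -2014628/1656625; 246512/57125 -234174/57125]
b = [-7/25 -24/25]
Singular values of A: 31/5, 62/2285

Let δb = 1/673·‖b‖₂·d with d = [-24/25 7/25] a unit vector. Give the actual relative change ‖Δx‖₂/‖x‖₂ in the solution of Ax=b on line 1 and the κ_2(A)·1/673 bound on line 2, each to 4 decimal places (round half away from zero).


0.3395
0.3395

largest singular value 31/5, smallest 62/2285
κ = σ_max/σ_min = (31/5)/(62/2285) = 228.5000
bound on ‖Δx‖/‖x‖: κ·ε = 228.5000·1/673 = 0.3395
solve Ax = b  →  x = [-0.1168 0.1112]
2-norm of b is 1.0000; of x, 0.1613
δb = ε·‖b‖·d = [-0.0014 0.0004]; solving A·Δx = δb gives ‖Δx‖ = 0.0548
realised ‖Δx‖/‖x‖ = 0.3395
so the bound is sharp here: realised error equals the bound


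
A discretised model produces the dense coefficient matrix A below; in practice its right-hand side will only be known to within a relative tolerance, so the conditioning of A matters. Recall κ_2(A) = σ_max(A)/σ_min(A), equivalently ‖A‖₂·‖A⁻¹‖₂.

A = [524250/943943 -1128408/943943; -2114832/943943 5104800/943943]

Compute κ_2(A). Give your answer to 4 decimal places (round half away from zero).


form AᵀA = [217240308/40773733 -521089200/40773733; -521089200/40773733 1250733888/40773733] with trace 112921092/3136441 and determinant 331776/3136441
eigenvalues of AᵀA: λ = (tr ± √(tr²−4·det))/2 = 36, 9216/3136441
κ = σ_max/σ_min = 6/(96/1771) = 110.6875

110.6875


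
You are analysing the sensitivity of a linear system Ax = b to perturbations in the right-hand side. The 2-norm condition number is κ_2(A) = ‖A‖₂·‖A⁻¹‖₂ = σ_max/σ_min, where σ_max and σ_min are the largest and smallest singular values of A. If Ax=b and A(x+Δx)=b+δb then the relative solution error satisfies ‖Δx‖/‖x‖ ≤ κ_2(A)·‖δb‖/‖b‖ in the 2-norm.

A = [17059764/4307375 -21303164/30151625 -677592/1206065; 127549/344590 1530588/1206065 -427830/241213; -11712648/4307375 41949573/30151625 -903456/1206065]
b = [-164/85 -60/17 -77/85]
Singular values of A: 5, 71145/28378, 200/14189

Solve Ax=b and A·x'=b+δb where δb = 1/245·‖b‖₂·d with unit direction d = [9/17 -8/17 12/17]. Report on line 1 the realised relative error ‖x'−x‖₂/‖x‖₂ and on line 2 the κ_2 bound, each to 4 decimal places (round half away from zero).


from the listed singular values, σ₁ = 5, σ_n = 200/14189
κ_2(A) = 5 / (200/14189) = 354.7250
κ_2(A)·‖δb‖/‖b‖ = 1.4479
solve Ax = b  →  x = [-0.4600 -0.8630 1.2764]
‖b‖ = 4.1231, ‖x‖ = 1.6080
re-solving with b+δb shifts x by Δx of norm 1.1939
realised ‖Δx‖/‖x‖ = 0.7425
realised/bound (from unrounded values) ≈ 0.5128

0.7425
1.4479


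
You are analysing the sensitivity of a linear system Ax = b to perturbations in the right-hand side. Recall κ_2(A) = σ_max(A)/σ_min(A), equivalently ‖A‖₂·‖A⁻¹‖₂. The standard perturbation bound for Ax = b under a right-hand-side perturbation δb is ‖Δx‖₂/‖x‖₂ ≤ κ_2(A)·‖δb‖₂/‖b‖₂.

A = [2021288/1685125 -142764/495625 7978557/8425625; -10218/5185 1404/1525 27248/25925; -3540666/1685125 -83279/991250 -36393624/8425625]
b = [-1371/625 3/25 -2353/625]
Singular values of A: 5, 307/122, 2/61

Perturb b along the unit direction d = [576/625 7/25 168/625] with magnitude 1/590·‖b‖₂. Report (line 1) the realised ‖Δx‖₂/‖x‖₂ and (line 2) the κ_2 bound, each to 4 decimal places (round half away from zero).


from the listed singular values, σ₁ = 5, σ_n = 2/61
κ = σ_max/σ_min = 5/(2/61) = 152.5000
bound on ‖Δx‖/‖x‖: κ·ε = 152.5000·1/590 = 0.2585
solve Ax = b  →  x = [31.0107 84.6144 -15.8591]
‖b‖ = 4.3589, ‖x‖ = 91.5028
with δb = [0.0068 0.0021 0.0020], A·Δx = δb → ‖Δx‖ = 0.2253
relative error = 0.0025
tightness: 0.0025 against a bound of 0.2585 (unrounded ratio ≈ 0.0095)

0.0025
0.2585


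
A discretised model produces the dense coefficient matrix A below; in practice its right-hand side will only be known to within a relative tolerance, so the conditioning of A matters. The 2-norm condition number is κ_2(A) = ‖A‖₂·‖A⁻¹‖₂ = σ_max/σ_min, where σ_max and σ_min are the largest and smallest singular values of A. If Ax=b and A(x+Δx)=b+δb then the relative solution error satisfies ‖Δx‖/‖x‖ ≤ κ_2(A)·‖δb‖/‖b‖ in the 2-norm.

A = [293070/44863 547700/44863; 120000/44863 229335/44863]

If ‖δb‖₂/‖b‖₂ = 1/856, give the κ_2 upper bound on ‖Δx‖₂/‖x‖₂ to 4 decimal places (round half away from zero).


AᵀA = [593432100/11909401 1112631000/11909401; 1112631000/11909401 2086212025/11909401]; tr = 9272125/41209, det = 22500/41209
λ_max, λ_min = (9272125/41209 ± √85968593205625/1698181681)/2 = 225, 100/41209
κ_2(A) = √(λ_max/λ_min) = √(225 / (100/41209)) = 304.5000
bound on ‖Δx‖/‖x‖: κ·ε = 304.5000·1/856 = 0.3557

0.3557


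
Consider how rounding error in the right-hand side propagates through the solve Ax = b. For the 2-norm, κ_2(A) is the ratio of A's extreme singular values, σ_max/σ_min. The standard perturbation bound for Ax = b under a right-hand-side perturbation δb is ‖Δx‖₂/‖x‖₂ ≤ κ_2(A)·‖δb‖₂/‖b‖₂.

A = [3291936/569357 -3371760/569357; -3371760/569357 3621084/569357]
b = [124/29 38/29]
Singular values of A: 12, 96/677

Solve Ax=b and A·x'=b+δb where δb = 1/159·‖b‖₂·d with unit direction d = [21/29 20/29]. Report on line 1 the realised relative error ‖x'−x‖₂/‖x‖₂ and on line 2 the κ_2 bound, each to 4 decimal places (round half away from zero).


σ_max = 12, σ_min = 96/677
κ = σ_max/σ_min = 12/(96/677) = 84.6250
worst-case relative error ≤ 84.6250 × 1/159 = 0.5322
solve Ax = b  →  x = [20.5417 19.3333]
2-norm of b is 4.4721; of x, 28.2088
Δx = A⁻¹·δb where δb = 1/159·4.4721·d; ‖Δx‖ = 0.1984
relative error = 0.0070
tightness: 0.0070 against a bound of 0.5322 (unrounded ratio ≈ 0.0132)

0.0070
0.5322


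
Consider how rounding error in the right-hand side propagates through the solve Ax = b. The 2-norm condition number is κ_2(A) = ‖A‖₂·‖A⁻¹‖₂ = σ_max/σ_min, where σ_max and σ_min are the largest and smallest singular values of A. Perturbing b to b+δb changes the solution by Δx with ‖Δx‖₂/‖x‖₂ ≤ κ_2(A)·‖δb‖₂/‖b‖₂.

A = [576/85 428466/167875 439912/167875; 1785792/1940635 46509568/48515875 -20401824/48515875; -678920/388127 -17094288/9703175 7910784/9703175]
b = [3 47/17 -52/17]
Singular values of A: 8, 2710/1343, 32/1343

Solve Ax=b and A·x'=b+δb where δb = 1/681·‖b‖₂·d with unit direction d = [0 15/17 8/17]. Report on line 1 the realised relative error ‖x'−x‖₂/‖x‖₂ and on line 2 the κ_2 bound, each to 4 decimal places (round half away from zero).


from the listed singular values, σ₁ = 8, σ_n = 32/1343
κ = σ_max/σ_min = 8/(32/1343) = 335.7500
perturbation bound = 335.7500·1/681 = 0.4930
solve Ax = b  →  x = [-19.3088 30.7053 21.1706]
2-norm of b is 5.0990; of x, 41.9981
re-solving with b+δb shifts x by Δx of norm 0.3142
realised ‖Δx‖/‖x‖ = 0.0075
so the bound overstates the realised error by a factor of ≈ 65.8920 (computed from the unrounded values)

0.0075
0.4930


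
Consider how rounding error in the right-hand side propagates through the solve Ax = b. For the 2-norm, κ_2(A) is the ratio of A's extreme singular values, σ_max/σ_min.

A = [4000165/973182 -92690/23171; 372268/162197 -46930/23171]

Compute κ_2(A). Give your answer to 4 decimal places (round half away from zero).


AᵀA = [72630881401/3277104516 -822834805/39013149; -822834805/39013149 37349000/1857769]; tr = 164702161/3896676, det = 714025/974169
solving λ² − 164702161/3896676·λ + 714025/974169 = 0 gives λ = 169/4, 16900/974169
σ_max=√(169/4)=(13/2), σ_min=√(16900/974169)=(130/987) → κ = 49.3500

49.3500


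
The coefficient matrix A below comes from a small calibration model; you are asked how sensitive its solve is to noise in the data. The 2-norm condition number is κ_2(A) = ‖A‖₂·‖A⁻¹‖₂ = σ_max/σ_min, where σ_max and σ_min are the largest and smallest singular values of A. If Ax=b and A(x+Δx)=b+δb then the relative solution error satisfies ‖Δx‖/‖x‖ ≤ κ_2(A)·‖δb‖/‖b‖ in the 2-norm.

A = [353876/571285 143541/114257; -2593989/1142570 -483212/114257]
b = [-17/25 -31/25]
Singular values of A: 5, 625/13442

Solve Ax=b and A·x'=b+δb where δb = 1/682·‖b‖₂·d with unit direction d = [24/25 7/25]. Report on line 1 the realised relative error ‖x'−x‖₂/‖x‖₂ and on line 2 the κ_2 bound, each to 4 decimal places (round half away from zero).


from the listed singular values, σ₁ = 5, σ_n = 625/13442
condition number: 5 ÷ (625/13442) = 107.5360
worst-case relative error ≤ 107.5360 × 1/682 = 0.1577
solve Ax = b  →  x = [19.0711 -9.9446]
‖b‖ = 1.4142, ‖x‖ = 21.5081
δb = ε·‖b‖·d = [0.0020 0.0006]; solving A·Δx = δb gives ‖Δx‖ = 0.0446
relative error = 0.0021
so the bound overstates the realised error by a factor of ≈ 76.0427 (computed from the unrounded values)

0.0021
0.1577


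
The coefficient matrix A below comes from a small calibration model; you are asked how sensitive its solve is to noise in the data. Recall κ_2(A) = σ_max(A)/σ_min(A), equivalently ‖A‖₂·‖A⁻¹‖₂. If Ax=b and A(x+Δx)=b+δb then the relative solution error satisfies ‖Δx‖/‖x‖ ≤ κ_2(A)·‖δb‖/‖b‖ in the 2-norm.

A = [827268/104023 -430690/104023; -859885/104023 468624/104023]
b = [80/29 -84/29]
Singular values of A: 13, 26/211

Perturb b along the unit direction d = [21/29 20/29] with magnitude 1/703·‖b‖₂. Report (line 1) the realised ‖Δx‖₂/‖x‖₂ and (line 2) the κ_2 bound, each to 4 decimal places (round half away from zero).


σ_max = 13, σ_min = 26/211
κ_2(A) = 13 / (26/211) = 105.5000
perturbation bound = 105.5000·1/703 = 0.1501
solve Ax = b  →  x = [0.2715 -0.1448]
2-norm of b is 4.0000; of x, 0.3077
re-solving with b+δb shifts x by Δx of norm 0.0462
dividing the unrounded norms, ‖Δx‖/‖x‖ = 0.1501
realised/bound = 1 exactly: the bound is attained for this b and d

0.1501
0.1501


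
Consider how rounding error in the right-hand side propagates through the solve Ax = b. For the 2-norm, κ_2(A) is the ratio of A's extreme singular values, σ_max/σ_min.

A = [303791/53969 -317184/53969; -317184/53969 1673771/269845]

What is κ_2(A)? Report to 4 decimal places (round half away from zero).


M = AᵀA = [6651540053/100436309 -34920055296/502181545; -34920055296/502181545 183332814029/2510907725]. tr(M)=12055907426/86583025, det(M)=12117361/86583025
λ_max, λ_min = (12055907426/86583025 ± √145340707233200357376/7496620218150625)/2 = 3481/25, 3481/3463321
σ_max=√(3481/25)=(59/5), σ_min=√(3481/3463321)=(59/1861) → κ = 372.2000

372.2000


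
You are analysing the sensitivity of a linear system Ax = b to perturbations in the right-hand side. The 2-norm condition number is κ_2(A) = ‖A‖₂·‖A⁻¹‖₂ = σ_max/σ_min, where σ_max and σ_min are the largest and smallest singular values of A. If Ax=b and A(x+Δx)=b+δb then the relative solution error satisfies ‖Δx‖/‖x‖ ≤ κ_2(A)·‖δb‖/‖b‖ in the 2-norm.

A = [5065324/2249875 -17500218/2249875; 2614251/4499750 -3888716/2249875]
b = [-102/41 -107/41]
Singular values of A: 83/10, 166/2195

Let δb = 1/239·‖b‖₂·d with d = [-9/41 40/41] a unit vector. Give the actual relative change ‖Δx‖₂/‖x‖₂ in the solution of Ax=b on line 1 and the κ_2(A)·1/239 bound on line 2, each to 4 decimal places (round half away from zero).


largest singular value 83/10, smallest 166/2195
condition number: (83/10) ÷ (166/2195) = 109.7500
worst-case relative error ≤ 109.7500 × 1/239 = 0.4592
solve Ax = b  →  x = [-25.4892 -7.0578]
‖b‖₂ = 3.6056 and ‖x‖₂ = 26.4483
δb = ε·‖b‖·d = [-0.0033 0.0147]; solving A·Δx = δb gives ‖Δx‖ = 0.1995
relative error = 0.0075
realised/bound (from unrounded values) ≈ 0.0164

0.0075
0.4592


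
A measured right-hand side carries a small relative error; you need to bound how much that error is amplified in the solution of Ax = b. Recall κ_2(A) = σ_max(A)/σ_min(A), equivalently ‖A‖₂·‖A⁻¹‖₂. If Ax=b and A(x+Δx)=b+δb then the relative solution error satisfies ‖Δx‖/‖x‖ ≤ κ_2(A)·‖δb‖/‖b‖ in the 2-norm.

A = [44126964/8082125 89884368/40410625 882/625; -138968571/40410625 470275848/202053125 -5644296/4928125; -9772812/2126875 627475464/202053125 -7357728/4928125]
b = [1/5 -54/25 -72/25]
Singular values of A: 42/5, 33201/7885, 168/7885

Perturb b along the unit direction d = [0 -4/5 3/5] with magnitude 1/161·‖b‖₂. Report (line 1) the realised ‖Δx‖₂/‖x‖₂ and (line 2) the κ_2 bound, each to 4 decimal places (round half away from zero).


1.7687
2.4488

from the listed singular values, σ₁ = 42/5, σ_n = 168/7885
κ = σ_max/σ_min = (42/5)/(168/7885) = 394.2500
κ_2(A)·‖δb‖/‖b‖ = 2.4488
solve Ax = b  →  x = [0.2302 -0.5387 0.1000]
‖b‖ = 3.6056, ‖x‖ = 0.5943
re-solving with b+δb shifts x by Δx of norm 1.0511
relative error = 1.7687
so the bound overstates the realised error by a factor of ≈ 1.3845 (computed from the unrounded values)


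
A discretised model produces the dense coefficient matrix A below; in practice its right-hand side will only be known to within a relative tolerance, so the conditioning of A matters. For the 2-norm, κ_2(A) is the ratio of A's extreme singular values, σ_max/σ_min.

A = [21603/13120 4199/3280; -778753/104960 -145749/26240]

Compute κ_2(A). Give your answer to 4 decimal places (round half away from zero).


AᵀA = [75707837/1310720 14194881/327680; 14194881/327680 2661653/81920]; tr = 23658857/262144, det = 130321/1048576
eigenvalues of AᵀA: λ = (tr ± √(tr²−4·det))/2 = 361/4, 361/262144
κ = σ_max/σ_min = (19/2)/(19/512) = 256.0000

256.0000


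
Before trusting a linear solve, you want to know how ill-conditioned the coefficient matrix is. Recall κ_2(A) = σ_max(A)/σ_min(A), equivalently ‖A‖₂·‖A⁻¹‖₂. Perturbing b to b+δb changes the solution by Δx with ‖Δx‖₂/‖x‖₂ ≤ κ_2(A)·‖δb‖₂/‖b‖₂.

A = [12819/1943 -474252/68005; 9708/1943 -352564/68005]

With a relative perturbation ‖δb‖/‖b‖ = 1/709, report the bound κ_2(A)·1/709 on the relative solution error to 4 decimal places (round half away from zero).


0.3175

AᵀA = [258572025/3775249 -1900425540/26426743; -1900425540/26426743 13968653344/184987201]; tr = 31675009/219961, det = 90000/219961
solving λ² − 31675009/219961·λ + 90000/219961 = 0 gives λ = 144, 625/219961
σ_max=√144=12, σ_min=√(625/219961)=(25/469) → κ = 225.1200
perturbation bound = 225.1200·1/709 = 0.3175


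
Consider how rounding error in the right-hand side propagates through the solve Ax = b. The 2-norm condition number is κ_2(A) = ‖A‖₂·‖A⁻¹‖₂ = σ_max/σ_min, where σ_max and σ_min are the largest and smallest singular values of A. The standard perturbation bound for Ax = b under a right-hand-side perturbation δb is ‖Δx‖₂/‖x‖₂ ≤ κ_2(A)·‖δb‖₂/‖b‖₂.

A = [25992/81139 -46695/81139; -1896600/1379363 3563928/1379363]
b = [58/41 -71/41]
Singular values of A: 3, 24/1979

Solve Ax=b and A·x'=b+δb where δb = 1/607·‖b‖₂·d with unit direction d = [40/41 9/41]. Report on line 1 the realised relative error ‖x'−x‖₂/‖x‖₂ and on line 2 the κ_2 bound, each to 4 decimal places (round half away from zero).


0.0037
0.4075

σ_max = 3, σ_min = 24/1979
κ_2(A) = 3 / (24/1979) = 247.3750
perturbation bound = 247.3750·1/607 = 0.4075
solve Ax = b  →  x = [73.0711 38.2157]
‖b‖₂ = 2.2361 and ‖x‖₂ = 82.4610
Δx = A⁻¹·δb where δb = 1/607·2.2361·d; ‖Δx‖ = 0.3038
dividing the unrounded norms, ‖Δx‖/‖x‖ = 0.0037
realised/bound (from unrounded values) ≈ 0.0090


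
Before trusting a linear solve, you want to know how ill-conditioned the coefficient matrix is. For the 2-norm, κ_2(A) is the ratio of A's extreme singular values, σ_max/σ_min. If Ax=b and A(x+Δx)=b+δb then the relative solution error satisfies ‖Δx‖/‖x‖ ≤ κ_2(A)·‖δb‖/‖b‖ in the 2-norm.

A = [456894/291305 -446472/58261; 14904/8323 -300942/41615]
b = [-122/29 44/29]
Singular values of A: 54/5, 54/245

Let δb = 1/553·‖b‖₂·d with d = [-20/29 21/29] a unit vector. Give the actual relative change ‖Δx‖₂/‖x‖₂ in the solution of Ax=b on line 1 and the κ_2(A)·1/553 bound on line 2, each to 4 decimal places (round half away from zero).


from the listed singular values, σ₁ = 54/5, σ_n = 54/245
condition number: (54/5) ÷ (54/245) = 49.0000
perturbation bound = 49.0000·1/553 = 0.0886
solve Ax = b  →  x = [17.6649 4.1644]
‖b‖ = 4.4721, ‖x‖ = 18.1491
with δb = [-0.0056 0.0059], A·Δx = δb → ‖Δx‖ = 0.0367
dividing the unrounded norms, ‖Δx‖/‖x‖ = 0.0020
realised/bound (from unrounded values) ≈ 0.0228

0.0020
0.0886


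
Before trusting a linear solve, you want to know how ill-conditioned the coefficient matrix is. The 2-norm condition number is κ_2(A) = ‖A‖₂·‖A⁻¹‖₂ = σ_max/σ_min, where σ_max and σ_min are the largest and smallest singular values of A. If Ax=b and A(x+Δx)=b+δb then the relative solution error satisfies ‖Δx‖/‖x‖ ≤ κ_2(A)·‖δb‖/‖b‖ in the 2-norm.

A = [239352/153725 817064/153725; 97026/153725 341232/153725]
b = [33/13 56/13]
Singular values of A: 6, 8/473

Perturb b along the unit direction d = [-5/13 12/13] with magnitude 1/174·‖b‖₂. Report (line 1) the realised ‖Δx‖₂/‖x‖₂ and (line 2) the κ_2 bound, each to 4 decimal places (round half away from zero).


0.0096
2.0388

largest singular value 6, smallest 8/473
κ_2(A) = 6 / (8/473) = 354.7500
bound on ‖Δx‖/‖x‖: κ·ε = 354.7500·1/174 = 2.0388
solve Ax = b  →  x = [-170.0933 50.3050]
2-norm of b is 5.0000; of x, 177.3763
Δx = A⁻¹·δb where δb = 1/174·5.0000·d; ‖Δx‖ = 1.6990
dividing the unrounded norms, ‖Δx‖/‖x‖ = 0.0096
realised/bound (from unrounded values) ≈ 0.0047


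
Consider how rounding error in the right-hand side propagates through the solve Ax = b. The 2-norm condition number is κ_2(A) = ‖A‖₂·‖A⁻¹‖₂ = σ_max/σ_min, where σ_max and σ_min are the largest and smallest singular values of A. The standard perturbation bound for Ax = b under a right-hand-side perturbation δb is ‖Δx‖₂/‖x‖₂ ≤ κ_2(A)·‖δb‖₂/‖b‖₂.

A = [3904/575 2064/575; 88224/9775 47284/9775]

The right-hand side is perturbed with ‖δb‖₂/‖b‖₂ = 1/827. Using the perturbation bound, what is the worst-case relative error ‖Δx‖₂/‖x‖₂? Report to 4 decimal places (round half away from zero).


M = AᵀA = [487527424/3822025 52002432/764405; 52002432/764405 138677776/3822025]. tr(M)=86672/529, det(M)=65536/330625
eigenvalues of AᵀA: λ = (tr ± √(tr²−4·det))/2 = 4096/25, 16/13225
σ_max=√(4096/25)=(64/5), σ_min=√(16/13225)=(4/115) → κ = 368.0000
κ_2(A)·‖δb‖/‖b‖ = 0.4450

0.4450


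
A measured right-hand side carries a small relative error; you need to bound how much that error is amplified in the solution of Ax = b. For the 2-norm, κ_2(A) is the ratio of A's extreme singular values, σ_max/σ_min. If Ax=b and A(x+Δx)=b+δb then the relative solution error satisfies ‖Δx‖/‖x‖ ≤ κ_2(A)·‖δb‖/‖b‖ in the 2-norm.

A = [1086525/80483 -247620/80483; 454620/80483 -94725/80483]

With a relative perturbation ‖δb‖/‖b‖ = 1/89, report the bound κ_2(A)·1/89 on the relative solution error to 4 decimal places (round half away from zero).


1.6966

AᵀA = [8208378225/38328481 -1846800000/38328481; -1846800000/38328481 415908225/38328481]; tr = 5130450/22801, det = 50625/22801
char-poly roots: 225 and 225/22801
σ_max=√225=15, σ_min=√(225/22801)=(15/151) → κ = 151.0000
perturbation bound = 151.0000·1/89 = 1.6966


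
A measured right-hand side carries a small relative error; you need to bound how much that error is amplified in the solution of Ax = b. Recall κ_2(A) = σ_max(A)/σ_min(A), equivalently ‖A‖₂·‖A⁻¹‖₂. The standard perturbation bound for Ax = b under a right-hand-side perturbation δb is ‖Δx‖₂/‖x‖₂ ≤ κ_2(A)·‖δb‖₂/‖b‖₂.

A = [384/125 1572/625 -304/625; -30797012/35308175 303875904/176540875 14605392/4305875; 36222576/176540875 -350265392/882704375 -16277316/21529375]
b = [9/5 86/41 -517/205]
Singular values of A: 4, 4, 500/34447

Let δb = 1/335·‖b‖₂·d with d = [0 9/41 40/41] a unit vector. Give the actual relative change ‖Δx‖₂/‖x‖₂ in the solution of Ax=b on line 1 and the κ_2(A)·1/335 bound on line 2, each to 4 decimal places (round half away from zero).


0.0056
0.8226

largest singular value 4, smallest 500/34447
κ = σ_max/σ_min = 4/(500/34447) = 275.5760
perturbation bound = 275.5760·1/335 = 0.8226
solve Ax = b  →  x = [-82.4728 88.7543 -65.6282]
‖b‖₂ = 3.7417 and ‖x‖₂ = 137.7903
Δx = A⁻¹·δb where δb = 1/335·3.7417·d; ‖Δx‖ = 0.7695
relative error = 0.0056
so the bound overstates the realised error by a factor of ≈ 147.3040 (computed from the unrounded values)


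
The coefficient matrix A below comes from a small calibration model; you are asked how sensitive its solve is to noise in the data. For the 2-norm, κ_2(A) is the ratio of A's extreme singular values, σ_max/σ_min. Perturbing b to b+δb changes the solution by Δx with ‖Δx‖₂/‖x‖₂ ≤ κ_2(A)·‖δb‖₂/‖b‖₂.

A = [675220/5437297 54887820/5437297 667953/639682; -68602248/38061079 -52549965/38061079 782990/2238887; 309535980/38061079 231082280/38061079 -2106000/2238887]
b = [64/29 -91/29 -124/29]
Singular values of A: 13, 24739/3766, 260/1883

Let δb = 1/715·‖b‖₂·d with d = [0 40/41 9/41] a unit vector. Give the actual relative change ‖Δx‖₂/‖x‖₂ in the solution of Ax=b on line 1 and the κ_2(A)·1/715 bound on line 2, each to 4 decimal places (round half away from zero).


0.0020
0.1317

largest singular value 13, smallest 260/1883
condition number: 13 ÷ (260/1883) = 94.1500
κ_2(A)·‖δb‖/‖b‖ = 0.1317
solve Ax = b  →  x = [-6.1713 3.2042 -28.1290]
2-norm of b is 5.7446; of x, 28.9757
with δb = [0.0000 0.0078 0.0018], A·Δx = δb → ‖Δx‖ = 0.0582
relative error = 0.0020
tightness: 0.0020 against a bound of 0.1317 (unrounded ratio ≈ 0.0153)


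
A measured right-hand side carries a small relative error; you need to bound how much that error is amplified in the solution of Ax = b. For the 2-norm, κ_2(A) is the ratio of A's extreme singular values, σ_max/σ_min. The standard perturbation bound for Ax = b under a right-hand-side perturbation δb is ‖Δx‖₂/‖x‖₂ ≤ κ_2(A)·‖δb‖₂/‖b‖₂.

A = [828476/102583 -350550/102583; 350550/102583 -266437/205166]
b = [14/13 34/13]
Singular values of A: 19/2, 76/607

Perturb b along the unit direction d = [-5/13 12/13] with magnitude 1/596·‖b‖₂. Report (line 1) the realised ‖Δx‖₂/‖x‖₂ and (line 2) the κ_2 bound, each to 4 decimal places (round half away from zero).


0.0024
0.1273

σ_max = 19/2, σ_min = 76/607
κ_2(A) = (19/2) / (76/607) = 75.8750
bound on ‖Δx‖/‖x‖: κ·ε = 75.8750·1/596 = 0.1273
solve Ax = b  →  x = [6.3381 14.6640]
‖b‖₂ = 2.8284 and ‖x‖₂ = 15.9751
Δx = A⁻¹·δb where δb = 1/596·2.8284·d; ‖Δx‖ = 0.0379
dividing the unrounded norms, ‖Δx‖/‖x‖ = 0.0024
realised/bound (from unrounded values) ≈ 0.0186


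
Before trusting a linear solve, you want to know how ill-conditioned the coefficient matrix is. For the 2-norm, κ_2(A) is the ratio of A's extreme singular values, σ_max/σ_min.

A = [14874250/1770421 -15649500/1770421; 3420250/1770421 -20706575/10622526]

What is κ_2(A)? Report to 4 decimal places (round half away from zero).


223.3500

AᵀA = [138573125000/1864598761 -436486946875/5593796283; -436486946875/5593796283 5499945780625/67125555396]; tr = 12471555625/79816356, det = 9765625/19954089
λ_max, λ_min = (12471555625/79816356 ± √155527228401844140625/6370650685118736)/2 = 625/4, 62500/19954089
σ_max=√(625/4)=(25/2), σ_min=√(62500/19954089)=(250/4467) → κ = 223.3500


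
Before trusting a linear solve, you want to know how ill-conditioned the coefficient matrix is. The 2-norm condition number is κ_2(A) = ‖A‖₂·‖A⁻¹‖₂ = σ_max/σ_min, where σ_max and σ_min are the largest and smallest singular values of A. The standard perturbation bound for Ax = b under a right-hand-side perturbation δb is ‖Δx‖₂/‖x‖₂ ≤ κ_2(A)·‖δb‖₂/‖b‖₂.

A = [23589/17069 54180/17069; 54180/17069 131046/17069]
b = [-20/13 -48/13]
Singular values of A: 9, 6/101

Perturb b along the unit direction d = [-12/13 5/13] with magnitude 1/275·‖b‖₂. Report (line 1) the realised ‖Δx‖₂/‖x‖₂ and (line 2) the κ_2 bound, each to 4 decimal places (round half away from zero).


0.5509
0.5509

σ_max = 9, σ_min = 6/101
κ = σ_max/σ_min = 9/(6/101) = 151.5000
worst-case relative error ≤ 151.5000 × 1/275 = 0.5509
solve Ax = b  →  x = [-0.1709 -0.4103]
2-norm of b is 4.0000; of x, 0.4444
δb = ε·‖b‖·d = [-0.0134 0.0056]; solving A·Δx = δb gives ‖Δx‖ = 0.2448
dividing the unrounded norms, ‖Δx‖/‖x‖ = 0.5509
tightness: 0.5509 against a bound of 0.5509; the bound is attained (ratio 1)
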